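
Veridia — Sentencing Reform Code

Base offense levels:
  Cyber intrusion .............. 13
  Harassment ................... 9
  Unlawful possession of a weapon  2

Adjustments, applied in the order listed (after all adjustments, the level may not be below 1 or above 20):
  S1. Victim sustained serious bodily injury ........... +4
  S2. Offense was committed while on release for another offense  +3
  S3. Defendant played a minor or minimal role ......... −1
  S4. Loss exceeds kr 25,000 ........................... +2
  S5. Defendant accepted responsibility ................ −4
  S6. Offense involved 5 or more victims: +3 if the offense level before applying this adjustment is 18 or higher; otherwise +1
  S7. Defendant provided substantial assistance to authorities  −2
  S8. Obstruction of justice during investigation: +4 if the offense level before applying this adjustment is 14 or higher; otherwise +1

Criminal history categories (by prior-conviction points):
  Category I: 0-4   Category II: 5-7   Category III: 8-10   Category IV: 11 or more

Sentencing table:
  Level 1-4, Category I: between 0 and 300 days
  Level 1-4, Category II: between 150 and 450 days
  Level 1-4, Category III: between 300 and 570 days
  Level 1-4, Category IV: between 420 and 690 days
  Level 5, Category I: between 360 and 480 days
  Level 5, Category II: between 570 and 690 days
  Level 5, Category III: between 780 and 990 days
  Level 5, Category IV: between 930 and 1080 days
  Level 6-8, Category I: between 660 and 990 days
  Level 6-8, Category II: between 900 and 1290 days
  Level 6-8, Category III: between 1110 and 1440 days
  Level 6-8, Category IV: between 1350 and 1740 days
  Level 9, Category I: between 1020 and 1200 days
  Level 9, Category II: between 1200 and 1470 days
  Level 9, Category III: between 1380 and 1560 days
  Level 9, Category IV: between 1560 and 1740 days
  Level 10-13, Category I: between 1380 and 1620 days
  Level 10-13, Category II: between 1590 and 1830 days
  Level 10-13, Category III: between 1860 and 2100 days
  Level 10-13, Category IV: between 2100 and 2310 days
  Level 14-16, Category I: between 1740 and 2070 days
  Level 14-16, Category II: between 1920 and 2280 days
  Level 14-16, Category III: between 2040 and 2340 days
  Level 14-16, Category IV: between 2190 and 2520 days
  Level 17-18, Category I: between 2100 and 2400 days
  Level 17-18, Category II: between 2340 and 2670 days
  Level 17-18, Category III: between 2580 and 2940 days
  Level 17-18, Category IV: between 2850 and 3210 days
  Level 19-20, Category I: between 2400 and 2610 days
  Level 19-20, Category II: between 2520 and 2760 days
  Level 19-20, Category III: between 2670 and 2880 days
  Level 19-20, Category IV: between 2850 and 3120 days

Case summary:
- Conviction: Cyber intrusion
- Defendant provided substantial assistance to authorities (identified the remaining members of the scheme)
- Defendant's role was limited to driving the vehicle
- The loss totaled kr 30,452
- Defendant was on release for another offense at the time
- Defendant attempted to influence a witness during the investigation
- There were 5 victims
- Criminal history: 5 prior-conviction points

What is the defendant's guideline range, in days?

Base offense level for cyber intrusion: 13.
S2 applies: 13 + 3 = 16.
S3 applies: 16 − 1 = 15.
S4 applies: 15 + 2 = 17.
S5 does not apply.
S6 applies (level before this adjustment is 17 < 18, so +1): 17 + 1 = 18.
S7 applies: 18 − 2 = 16.
S8 applies (level before this adjustment is 16 ≥ 14, so +4): 16 + 4 = 20.
Final offense level: 20.
Criminal history: 5 prior points → Category II (5-7).
Level 20 falls in the 19-20 band.
Grid: Level 19-20 × Category II = 2520-2760 days.

2520-2760 days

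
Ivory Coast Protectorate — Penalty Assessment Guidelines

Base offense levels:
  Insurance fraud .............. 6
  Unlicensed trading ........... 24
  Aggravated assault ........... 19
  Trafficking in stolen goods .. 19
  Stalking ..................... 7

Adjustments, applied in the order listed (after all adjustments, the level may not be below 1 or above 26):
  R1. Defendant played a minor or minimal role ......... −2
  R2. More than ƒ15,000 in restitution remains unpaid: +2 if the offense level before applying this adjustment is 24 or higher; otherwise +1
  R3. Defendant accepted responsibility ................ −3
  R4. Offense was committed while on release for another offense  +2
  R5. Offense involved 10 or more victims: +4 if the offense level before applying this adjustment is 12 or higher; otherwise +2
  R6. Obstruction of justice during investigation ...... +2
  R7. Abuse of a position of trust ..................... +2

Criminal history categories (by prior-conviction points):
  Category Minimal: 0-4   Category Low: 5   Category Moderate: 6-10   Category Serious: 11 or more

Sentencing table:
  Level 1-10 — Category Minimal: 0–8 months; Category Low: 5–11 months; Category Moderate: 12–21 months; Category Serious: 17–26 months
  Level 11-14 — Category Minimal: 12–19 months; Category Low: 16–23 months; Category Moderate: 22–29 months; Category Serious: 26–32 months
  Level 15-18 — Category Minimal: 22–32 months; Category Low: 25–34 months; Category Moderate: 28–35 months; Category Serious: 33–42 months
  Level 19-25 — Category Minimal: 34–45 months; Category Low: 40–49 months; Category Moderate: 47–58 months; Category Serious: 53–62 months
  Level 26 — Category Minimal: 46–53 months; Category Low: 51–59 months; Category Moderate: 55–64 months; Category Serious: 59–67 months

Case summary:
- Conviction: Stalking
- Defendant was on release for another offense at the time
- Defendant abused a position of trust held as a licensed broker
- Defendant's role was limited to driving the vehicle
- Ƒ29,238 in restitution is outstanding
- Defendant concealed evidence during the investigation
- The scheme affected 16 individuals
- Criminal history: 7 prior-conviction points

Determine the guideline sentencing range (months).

22-29 months

Base offense level for stalking: 7.
R1 applies: 7 − 2 = 5.
R2 applies (level before this adjustment is 5 < 24, so +1): 5 + 1 = 6.
R3 does not apply.
R4 applies: 6 + 2 = 8.
R5 applies (level before this adjustment is 8 < 12, so +2): 8 + 2 = 10.
R6 applies: 10 + 2 = 12.
R7 applies: 12 + 2 = 14.
Final offense level: 14.
Criminal history: 7 prior points → Category Moderate (6-10).
Level 14 falls in the 11-14 band.
Grid: Level 11-14 × Category Moderate = 22-29 months.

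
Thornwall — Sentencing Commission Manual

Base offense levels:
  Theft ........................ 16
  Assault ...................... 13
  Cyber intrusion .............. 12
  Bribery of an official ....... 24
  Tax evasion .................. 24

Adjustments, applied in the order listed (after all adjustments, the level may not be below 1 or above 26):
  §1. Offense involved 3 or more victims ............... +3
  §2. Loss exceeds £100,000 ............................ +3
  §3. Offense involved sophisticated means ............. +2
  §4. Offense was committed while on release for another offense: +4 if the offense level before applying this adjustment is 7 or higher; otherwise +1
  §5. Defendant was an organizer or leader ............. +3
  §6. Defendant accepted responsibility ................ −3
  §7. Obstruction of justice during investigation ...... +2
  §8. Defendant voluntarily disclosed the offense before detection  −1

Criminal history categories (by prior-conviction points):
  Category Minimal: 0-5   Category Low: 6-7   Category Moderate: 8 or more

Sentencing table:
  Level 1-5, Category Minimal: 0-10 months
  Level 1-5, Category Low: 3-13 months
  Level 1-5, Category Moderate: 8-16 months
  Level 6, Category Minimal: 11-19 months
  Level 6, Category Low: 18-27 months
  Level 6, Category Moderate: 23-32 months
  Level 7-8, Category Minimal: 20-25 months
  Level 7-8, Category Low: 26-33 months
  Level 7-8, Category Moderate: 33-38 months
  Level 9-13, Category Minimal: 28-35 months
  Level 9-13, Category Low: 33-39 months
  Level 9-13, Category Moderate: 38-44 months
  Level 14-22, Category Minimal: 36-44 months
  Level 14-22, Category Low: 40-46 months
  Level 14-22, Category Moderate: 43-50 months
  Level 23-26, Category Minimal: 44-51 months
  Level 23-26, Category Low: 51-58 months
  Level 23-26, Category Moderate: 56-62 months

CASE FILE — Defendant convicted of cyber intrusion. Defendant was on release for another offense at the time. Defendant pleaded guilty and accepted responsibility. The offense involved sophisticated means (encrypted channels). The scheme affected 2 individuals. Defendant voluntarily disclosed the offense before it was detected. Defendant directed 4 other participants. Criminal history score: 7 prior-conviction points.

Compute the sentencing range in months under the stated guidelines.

Base offense level for cyber intrusion: 12.
§1 does not apply.
§3 applies: 12 + 2 = 14.
§4 applies (level before this adjustment is 14 ≥ 7, so +4): 14 + 4 = 18.
§5 applies: 18 + 3 = 21.
§6 applies: 21 − 3 = 18.
§7 does not apply.
§8 applies: 18 − 1 = 17.
Final offense level: 17.
Criminal history: 7 prior points → Category Low (6-7).
Level 17 falls in the 14-22 band.
Grid: Level 14-22 × Category Low = 40-46 months.

40-46 months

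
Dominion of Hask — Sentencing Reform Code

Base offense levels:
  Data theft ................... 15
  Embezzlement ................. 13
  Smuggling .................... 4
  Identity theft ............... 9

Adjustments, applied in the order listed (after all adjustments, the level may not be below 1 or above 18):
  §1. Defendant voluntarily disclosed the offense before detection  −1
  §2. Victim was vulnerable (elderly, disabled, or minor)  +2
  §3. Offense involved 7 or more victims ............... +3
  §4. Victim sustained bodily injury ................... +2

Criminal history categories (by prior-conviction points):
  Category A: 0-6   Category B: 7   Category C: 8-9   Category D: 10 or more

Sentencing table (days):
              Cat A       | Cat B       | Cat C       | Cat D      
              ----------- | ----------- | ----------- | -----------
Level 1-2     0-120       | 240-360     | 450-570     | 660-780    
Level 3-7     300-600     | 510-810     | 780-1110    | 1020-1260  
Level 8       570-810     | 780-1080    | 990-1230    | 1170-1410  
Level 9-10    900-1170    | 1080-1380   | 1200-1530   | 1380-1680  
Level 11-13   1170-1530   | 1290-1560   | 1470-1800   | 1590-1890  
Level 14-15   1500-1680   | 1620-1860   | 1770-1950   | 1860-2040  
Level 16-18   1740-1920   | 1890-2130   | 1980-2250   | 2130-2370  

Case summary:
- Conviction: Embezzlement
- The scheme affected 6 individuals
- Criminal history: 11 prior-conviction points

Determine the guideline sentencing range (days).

1590-1890 days

Base offense level for embezzlement: 13.
Final offense level: 13.
Criminal history: 11 prior points → Category D (10+).
Level 13 falls in the 11-13 band.
Grid: Level 11-13 × Category D = 1590-1890 days.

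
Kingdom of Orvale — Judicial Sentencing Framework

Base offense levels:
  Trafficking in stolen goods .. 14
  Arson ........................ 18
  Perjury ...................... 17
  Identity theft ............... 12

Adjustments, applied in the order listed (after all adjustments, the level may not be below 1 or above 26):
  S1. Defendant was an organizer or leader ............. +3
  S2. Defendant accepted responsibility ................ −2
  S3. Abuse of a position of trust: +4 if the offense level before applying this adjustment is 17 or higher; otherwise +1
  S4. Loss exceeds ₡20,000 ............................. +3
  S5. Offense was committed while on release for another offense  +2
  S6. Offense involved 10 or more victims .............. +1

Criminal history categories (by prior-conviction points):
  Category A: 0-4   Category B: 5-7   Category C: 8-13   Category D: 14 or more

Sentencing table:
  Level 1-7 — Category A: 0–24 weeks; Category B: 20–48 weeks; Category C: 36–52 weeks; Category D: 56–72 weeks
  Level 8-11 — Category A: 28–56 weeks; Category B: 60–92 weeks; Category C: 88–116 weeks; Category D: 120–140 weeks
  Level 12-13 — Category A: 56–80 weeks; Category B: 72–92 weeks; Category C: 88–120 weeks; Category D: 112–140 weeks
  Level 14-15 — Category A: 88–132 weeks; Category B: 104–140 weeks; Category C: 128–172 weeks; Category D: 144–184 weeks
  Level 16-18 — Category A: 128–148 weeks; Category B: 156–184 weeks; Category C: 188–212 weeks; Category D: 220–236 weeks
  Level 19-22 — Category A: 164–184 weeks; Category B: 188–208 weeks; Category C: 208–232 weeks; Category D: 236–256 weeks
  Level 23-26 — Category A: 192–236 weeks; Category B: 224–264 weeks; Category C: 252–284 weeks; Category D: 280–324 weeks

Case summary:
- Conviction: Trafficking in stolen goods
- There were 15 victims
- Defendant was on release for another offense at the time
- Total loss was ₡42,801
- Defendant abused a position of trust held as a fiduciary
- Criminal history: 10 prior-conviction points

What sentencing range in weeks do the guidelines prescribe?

Base offense level for trafficking in stolen goods: 14.
S2 does not apply.
S3 applies (level before this adjustment is 14 < 17, so +1): 14 + 1 = 15.
S4 applies: 15 + 3 = 18.
S5 applies: 18 + 2 = 20.
S6 applies: 20 + 1 = 21.
Final offense level: 21.
Criminal history: 10 prior points → Category C (8-13).
Level 21 falls in the 19-22 band.
Grid: Level 19-22 × Category C = 208-232 weeks.

208-232 weeks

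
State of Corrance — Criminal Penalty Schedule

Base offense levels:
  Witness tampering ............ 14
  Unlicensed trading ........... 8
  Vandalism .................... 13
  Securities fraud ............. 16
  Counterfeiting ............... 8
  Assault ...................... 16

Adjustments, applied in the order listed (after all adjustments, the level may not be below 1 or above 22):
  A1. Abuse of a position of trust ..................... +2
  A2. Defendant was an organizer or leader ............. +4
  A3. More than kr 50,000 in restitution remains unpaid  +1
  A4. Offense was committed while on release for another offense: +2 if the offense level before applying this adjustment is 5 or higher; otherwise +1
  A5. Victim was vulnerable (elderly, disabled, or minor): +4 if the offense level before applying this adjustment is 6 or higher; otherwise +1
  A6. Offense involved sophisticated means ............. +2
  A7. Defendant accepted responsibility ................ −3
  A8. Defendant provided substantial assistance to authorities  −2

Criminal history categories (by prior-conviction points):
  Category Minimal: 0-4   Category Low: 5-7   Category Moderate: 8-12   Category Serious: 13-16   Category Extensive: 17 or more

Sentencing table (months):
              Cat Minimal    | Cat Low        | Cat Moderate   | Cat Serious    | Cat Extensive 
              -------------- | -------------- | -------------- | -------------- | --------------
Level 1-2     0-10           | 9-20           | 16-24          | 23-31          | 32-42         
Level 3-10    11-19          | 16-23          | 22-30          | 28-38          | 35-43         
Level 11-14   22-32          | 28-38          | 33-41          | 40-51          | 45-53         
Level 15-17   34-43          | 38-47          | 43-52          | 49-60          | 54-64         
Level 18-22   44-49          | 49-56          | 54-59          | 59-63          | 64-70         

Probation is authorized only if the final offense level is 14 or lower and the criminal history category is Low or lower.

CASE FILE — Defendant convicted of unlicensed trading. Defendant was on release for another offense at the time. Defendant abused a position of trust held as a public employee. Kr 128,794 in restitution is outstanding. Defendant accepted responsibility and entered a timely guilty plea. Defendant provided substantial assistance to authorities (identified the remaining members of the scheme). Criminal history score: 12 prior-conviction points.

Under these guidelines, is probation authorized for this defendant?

Base offense level for unlicensed trading: 8.
A1 applies: 8 + 2 = 10.
A3 applies: 10 + 1 = 11.
A4 applies (level before this adjustment is 11 ≥ 5, so +2): 11 + 2 = 13.
A6 does not apply.
A7 applies: 13 − 3 = 10.
A8 applies: 10 − 2 = 8.
Final offense level: 8.
Criminal history: 12 prior points → Category Moderate (8-12).
Level 8 falls in the 3-10 band.
Grid: Level 3-10 × Category Moderate = 22-30 months.
Probation check: level 8 ≤ 14 and category Moderate > Low → not eligible.

No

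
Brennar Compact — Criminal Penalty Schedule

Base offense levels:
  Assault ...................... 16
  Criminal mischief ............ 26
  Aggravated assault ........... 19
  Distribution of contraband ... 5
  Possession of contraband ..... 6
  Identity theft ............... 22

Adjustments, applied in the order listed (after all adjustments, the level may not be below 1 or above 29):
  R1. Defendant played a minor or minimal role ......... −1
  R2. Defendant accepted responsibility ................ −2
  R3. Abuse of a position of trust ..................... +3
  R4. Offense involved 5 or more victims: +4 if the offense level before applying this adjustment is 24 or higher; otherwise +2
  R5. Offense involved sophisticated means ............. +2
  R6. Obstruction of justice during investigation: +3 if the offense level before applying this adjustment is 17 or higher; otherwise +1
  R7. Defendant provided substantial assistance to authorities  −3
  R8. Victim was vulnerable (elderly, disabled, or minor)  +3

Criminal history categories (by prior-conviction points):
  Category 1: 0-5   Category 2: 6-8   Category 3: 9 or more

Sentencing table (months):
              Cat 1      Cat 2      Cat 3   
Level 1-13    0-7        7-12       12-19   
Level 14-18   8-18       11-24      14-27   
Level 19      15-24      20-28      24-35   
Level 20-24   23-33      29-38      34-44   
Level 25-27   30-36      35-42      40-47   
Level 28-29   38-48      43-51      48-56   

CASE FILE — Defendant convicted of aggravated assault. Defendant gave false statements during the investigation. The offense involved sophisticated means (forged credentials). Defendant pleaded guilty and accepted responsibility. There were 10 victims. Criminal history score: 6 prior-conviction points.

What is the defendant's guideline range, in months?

29-38 months

Base offense level for aggravated assault: 19.
R1 does not apply.
R2 applies: 19 − 2 = 17.
R3 does not apply.
R4 applies (level before this adjustment is 17 < 24, so +2): 17 + 2 = 19.
R5 applies: 19 + 2 = 21.
R6 applies (level before this adjustment is 21 ≥ 17, so +3): 21 + 3 = 24.
Final offense level: 24.
Criminal history: 6 prior points → Category 2 (6-8).
Level 24 falls in the 20-24 band.
Grid: Level 20-24 × Category 2 = 29-38 months.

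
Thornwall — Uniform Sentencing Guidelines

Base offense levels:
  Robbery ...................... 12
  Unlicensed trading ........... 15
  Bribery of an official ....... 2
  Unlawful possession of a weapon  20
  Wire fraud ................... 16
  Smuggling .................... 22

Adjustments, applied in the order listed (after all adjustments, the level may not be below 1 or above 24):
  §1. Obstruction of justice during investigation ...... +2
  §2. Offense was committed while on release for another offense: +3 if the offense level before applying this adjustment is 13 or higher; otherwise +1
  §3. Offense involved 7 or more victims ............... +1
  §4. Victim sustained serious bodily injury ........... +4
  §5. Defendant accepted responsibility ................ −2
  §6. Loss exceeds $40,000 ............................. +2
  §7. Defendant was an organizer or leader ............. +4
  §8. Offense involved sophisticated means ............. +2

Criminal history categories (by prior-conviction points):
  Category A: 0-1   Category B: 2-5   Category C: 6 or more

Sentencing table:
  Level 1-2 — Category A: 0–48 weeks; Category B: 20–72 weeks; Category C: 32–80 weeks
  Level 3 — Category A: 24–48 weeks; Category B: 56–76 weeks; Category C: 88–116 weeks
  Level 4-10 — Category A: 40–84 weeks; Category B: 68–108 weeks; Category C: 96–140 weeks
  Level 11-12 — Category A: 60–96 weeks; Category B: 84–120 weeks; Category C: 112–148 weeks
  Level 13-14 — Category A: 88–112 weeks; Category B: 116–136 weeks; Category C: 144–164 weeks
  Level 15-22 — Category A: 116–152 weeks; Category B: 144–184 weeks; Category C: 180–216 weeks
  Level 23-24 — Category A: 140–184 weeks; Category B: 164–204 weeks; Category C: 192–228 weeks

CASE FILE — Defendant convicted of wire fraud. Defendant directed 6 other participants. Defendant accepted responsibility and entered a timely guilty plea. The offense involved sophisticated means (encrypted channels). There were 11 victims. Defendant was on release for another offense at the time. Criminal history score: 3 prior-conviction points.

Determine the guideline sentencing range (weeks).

164-204 weeks

Base offense level for wire fraud: 16.
§1 does not apply.
§2 applies (level before this adjustment is 16 ≥ 13, so +3): 16 + 3 = 19.
§3 applies: 19 + 1 = 20.
§4 does not apply.
§5 applies: 20 − 2 = 18.
§7 applies: 18 + 4 = 22.
§8 applies: 22 + 2 = 24.
Final offense level: 24.
Criminal history: 3 prior points → Category B (2-5).
Level 24 falls in the 23-24 band.
Grid: Level 23-24 × Category B = 164-204 weeks.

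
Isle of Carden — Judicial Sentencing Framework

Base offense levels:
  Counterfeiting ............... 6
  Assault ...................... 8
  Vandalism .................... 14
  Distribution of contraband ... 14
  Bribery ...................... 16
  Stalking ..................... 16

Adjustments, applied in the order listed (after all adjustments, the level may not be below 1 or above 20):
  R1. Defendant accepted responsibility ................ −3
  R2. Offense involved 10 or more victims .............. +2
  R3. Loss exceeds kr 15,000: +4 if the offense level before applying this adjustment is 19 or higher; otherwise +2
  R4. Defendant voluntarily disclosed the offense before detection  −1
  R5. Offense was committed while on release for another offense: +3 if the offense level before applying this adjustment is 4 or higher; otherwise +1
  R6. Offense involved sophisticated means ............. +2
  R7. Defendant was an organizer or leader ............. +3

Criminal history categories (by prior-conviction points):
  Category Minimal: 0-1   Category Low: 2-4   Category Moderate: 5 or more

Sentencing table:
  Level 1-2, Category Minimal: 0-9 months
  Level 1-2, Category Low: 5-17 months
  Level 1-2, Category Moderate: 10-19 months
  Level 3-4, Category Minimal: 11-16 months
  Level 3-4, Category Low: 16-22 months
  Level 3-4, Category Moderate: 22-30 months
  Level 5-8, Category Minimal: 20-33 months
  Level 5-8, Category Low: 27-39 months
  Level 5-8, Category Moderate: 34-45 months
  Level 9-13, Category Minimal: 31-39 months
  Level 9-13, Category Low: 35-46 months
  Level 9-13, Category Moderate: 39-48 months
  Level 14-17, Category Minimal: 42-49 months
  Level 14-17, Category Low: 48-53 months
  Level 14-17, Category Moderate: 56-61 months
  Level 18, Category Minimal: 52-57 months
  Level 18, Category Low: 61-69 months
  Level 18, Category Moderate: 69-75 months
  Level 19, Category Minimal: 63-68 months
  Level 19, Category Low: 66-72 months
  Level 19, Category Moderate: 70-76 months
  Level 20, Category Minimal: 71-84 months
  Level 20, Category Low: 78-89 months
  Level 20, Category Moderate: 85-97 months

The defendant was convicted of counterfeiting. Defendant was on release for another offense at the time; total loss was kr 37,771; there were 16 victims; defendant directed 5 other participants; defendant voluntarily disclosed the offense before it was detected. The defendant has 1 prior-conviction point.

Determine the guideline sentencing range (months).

42-49 months

Base offense level for counterfeiting: 6.
R2 applies: 6 + 2 = 8.
R3 applies (level before this adjustment is 8 < 19, so +2): 8 + 2 = 10.
R4 applies: 10 − 1 = 9.
R5 applies (level before this adjustment is 9 ≥ 4, so +3): 9 + 3 = 12.
R7 applies: 12 + 3 = 15.
Final offense level: 15.
Criminal history: 1 prior point → Category Minimal (0-1).
Level 15 falls in the 14-17 band.
Grid: Level 14-17 × Category Minimal = 42-49 months.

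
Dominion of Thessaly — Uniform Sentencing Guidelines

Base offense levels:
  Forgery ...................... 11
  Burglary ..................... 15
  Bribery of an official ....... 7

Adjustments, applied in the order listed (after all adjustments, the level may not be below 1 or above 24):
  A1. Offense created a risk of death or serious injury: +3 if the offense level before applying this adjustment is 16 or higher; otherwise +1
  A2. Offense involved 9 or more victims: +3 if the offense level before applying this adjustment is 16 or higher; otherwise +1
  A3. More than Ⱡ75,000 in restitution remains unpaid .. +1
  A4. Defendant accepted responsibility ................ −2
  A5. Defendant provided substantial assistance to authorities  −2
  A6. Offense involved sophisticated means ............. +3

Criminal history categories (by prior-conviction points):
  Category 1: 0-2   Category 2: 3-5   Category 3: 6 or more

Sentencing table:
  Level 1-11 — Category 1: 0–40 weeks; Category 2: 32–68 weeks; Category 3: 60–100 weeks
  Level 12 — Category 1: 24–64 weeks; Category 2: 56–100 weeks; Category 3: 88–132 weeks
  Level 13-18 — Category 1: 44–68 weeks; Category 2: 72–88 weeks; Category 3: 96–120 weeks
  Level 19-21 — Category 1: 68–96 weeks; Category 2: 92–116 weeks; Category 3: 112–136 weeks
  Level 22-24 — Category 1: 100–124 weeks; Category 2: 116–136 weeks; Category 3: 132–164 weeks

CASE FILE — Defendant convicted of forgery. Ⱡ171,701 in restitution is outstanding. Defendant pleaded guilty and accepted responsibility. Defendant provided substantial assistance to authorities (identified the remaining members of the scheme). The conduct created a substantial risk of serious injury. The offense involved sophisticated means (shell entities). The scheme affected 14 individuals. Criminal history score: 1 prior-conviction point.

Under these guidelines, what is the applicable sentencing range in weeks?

Base offense level for forgery: 11.
A1 applies (level before this adjustment is 11 < 16, so +1): 11 + 1 = 12.
A2 applies (level before this adjustment is 12 < 16, so +1): 12 + 1 = 13.
A3 applies: 13 + 1 = 14.
A4 applies: 14 − 2 = 12.
A5 applies: 12 − 2 = 10.
A6 applies: 10 + 3 = 13.
Final offense level: 13.
Criminal history: 1 prior point → Category 1 (0-2).
Level 13 falls in the 13-18 band.
Grid: Level 13-18 × Category 1 = 44-68 weeks.

44-68 weeks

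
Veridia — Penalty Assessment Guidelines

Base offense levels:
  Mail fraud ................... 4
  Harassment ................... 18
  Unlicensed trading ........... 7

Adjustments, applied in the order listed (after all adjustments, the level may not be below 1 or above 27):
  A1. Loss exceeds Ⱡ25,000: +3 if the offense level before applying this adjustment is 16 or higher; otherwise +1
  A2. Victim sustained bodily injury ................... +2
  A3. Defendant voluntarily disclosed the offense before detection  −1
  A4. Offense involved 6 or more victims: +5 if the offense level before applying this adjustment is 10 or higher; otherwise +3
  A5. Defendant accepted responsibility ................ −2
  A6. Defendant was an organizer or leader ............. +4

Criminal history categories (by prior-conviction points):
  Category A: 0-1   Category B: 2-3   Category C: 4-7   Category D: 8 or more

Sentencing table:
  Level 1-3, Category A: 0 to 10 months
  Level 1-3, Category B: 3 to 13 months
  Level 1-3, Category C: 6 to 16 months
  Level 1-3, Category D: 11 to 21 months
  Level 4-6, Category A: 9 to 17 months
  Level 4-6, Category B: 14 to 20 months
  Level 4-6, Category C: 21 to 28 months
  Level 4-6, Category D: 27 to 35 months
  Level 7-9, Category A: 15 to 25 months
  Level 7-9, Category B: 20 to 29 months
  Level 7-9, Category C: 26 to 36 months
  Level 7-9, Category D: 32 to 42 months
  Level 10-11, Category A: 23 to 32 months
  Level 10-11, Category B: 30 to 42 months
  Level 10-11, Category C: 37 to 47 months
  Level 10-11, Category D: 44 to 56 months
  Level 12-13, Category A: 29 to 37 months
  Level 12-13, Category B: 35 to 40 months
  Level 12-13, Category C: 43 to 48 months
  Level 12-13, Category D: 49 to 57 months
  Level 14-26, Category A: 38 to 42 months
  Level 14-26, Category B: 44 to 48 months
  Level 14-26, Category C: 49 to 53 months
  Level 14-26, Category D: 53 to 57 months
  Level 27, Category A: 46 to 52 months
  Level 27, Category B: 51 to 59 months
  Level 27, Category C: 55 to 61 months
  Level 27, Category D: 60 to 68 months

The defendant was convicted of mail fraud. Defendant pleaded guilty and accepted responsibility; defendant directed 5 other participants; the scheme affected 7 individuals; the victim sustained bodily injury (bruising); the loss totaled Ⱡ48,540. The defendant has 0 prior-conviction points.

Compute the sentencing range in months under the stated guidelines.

29-37 months

Base offense level for mail fraud: 4.
A1 applies (level before this adjustment is 4 < 16, so +1): 4 + 1 = 5.
A2 applies: 5 + 2 = 7.
A3 does not apply.
A4 applies (level before this adjustment is 7 < 10, so +3): 7 + 3 = 10.
A5 applies: 10 − 2 = 8.
A6 applies: 8 + 4 = 12.
Final offense level: 12.
Criminal history: 0 prior points → Category A (0-1).
Level 12 falls in the 12-13 band.
Grid: Level 12-13 × Category A = 29-37 months.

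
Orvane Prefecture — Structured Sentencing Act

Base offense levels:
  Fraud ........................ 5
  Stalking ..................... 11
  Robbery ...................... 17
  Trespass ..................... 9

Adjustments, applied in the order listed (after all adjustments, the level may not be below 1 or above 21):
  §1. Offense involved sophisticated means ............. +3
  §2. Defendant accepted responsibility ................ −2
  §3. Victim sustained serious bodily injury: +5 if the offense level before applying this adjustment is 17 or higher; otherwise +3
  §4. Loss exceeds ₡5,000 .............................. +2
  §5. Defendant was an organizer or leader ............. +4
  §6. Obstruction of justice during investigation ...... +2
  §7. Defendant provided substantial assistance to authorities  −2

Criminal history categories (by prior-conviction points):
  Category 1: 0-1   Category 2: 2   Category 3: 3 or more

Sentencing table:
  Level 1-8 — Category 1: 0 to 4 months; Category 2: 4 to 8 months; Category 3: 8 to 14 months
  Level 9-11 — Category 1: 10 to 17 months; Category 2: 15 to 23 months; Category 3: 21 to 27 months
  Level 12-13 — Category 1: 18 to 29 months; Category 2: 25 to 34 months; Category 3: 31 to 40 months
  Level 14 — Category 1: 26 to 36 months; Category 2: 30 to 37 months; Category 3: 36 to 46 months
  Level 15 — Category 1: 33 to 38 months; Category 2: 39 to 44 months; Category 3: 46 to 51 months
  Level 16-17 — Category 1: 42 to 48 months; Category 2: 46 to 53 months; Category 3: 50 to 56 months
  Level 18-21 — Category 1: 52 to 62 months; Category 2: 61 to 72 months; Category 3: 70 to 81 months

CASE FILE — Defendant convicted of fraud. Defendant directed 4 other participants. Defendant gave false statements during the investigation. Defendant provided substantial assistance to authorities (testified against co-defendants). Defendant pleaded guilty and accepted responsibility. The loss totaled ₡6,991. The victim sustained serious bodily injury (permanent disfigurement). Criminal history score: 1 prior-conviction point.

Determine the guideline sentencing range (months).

Base offense level for fraud: 5.
§2 applies: 5 − 2 = 3.
§3 applies (level before this adjustment is 3 < 17, so +3): 3 + 3 = 6.
§4 applies: 6 + 2 = 8.
§5 applies: 8 + 4 = 12.
§6 applies: 12 + 2 = 14.
§7 applies: 14 − 2 = 12.
Final offense level: 12.
Criminal history: 1 prior point → Category 1 (0-1).
Level 12 falls in the 12-13 band.
Grid: Level 12-13 × Category 1 = 18-29 months.

18-29 months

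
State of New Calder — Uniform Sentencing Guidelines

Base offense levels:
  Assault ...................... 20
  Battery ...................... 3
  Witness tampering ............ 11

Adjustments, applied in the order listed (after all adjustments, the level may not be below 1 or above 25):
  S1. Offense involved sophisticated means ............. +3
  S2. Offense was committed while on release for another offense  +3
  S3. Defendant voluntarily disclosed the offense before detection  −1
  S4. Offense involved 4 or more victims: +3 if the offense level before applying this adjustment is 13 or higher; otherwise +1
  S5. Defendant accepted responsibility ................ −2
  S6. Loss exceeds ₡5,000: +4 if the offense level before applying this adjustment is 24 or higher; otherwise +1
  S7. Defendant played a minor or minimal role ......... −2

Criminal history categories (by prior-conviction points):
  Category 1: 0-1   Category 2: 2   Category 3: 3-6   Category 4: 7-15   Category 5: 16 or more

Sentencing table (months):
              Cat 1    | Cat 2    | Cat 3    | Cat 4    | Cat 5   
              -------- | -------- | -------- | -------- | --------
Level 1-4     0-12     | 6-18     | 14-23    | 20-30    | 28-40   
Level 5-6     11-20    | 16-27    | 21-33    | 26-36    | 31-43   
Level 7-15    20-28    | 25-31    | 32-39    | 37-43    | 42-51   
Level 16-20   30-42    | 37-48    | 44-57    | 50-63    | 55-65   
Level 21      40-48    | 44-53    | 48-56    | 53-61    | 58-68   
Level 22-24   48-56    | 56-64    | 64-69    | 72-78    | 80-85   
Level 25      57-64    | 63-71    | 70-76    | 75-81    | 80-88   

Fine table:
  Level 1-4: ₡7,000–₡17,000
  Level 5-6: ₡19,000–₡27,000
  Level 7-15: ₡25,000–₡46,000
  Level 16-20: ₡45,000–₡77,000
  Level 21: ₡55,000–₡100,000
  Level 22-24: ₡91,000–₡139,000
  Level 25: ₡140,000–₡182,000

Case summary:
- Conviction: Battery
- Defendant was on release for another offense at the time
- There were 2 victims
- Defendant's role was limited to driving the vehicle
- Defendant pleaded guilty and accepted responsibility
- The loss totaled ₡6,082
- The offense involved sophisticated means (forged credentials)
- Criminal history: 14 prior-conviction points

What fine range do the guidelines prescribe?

Base offense level for battery: 3.
S1 applies: 3 + 3 = 6.
S2 applies: 6 + 3 = 9.
S3 does not apply.
S4 does not apply.
S5 applies: 9 − 2 = 7.
S6 applies (level before this adjustment is 7 < 24, so +1): 7 + 1 = 8.
S7 applies: 8 − 2 = 6.
Final offense level: 6.
Level 6 falls in the 5-6 band.
Fine table: Level 5-6 → ₡19,000–₡27,000.

₡19,000–₡27,000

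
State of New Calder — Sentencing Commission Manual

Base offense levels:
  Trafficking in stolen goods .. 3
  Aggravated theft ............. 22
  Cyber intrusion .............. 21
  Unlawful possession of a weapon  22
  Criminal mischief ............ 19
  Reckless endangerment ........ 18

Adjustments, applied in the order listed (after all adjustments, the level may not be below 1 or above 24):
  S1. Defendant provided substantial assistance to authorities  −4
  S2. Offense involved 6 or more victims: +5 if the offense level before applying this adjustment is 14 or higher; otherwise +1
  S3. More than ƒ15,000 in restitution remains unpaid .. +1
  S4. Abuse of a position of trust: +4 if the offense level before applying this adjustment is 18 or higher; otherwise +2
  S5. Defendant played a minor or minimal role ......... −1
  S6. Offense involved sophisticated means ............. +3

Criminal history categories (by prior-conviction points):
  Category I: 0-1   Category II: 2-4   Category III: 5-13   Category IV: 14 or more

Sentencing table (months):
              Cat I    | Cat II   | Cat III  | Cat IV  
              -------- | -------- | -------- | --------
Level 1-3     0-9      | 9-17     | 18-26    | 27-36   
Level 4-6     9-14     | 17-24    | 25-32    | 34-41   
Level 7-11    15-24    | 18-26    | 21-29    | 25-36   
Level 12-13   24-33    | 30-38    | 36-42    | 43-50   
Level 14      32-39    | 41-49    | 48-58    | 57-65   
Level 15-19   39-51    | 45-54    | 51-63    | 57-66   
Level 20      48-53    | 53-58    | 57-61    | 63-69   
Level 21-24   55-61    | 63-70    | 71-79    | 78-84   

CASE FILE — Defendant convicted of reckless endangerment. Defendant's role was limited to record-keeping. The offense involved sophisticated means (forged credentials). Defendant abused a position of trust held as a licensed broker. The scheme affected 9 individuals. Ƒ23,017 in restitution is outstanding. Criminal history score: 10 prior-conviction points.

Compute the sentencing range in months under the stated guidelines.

71-79 months

Base offense level for reckless endangerment: 18.
S2 applies (level before this adjustment is 18 ≥ 14, so +5): 18 + 5 = 23.
S3 applies: 23 + 1 = 24.
S4 applies (level before this adjustment is 24 ≥ 18, so +4): 24 + 4 = 28.
S5 applies: 28 − 1 = 27.
S6 applies: 27 + 3 = 30.
Level 30 exceeds the maximum of 24; capped at 24.
Final offense level: 24.
Criminal history: 10 prior points → Category III (5-13).
Level 24 falls in the 21-24 band.
Grid: Level 21-24 × Category III = 71-79 months.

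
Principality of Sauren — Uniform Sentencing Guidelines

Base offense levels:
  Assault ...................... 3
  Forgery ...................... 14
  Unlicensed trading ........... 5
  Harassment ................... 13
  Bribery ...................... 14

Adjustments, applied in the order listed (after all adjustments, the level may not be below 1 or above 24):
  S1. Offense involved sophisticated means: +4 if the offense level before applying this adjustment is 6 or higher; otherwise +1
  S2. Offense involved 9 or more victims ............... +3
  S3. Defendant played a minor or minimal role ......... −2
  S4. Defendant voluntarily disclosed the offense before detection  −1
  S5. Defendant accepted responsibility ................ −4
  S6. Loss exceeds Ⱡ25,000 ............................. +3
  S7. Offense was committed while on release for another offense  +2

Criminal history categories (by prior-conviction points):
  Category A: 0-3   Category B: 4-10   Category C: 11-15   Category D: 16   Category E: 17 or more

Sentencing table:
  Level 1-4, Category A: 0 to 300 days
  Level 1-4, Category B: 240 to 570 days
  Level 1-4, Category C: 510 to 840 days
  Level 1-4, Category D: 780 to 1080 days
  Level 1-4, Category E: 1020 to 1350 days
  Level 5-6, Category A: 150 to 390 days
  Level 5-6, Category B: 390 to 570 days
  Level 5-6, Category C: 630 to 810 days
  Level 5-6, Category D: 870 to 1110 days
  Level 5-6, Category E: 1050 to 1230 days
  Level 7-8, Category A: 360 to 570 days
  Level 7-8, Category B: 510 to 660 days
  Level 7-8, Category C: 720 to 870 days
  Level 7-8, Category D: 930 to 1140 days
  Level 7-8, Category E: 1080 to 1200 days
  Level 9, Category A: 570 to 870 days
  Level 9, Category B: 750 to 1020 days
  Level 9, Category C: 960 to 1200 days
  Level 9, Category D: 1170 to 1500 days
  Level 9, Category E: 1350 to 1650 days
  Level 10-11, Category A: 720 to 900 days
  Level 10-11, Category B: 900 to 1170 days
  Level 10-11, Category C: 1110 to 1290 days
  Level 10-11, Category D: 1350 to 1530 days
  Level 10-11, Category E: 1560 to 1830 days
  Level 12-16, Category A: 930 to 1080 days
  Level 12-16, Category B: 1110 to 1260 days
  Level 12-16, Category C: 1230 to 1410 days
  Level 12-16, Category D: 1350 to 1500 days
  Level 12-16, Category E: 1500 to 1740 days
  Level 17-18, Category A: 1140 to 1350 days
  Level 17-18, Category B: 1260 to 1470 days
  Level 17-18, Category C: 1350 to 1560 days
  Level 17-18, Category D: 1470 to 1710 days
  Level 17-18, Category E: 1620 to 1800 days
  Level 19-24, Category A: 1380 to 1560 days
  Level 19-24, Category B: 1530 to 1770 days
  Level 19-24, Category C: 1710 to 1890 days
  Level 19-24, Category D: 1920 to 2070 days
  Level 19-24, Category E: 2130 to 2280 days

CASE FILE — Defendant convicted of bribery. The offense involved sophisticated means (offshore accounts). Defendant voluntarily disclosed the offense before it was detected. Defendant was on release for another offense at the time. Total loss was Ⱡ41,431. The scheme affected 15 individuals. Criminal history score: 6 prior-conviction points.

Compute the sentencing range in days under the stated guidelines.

1530-1770 days

Base offense level for bribery: 14.
S1 applies (level before this adjustment is 14 ≥ 6, so +4): 14 + 4 = 18.
S2 applies: 18 + 3 = 21.
S4 applies: 21 − 1 = 20.
S6 applies: 20 + 3 = 23.
S7 applies: 23 + 2 = 25.
Level 25 exceeds the maximum of 24; capped at 24.
Final offense level: 24.
Criminal history: 6 prior points → Category B (4-10).
Level 24 falls in the 19-24 band.
Grid: Level 19-24 × Category B = 1530-1770 days.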